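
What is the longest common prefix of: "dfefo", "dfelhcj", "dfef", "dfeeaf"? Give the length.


Words: dfefo, dfelhcj, dfef, dfeeaf
  Position 0: all 'd' => match
  Position 1: all 'f' => match
  Position 2: all 'e' => match
  Position 3: ('f', 'l', 'f', 'e') => mismatch, stop
LCP = "dfe" (length 3)

3


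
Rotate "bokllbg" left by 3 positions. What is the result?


Input: "bokllbg", rotate left by 3
First 3 characters: "bok"
Remaining characters: "llbg"
Concatenate remaining + first: "llbg" + "bok" = "llbgbok"

llbgbok


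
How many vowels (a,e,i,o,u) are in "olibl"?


Input: olibl
Checking each character:
  'o' at position 0: vowel (running total: 1)
  'l' at position 1: consonant
  'i' at position 2: vowel (running total: 2)
  'b' at position 3: consonant
  'l' at position 4: consonant
Total vowels: 2

2


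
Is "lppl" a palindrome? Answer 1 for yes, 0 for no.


Input: lppl
Reversed: lppl
  Compare pos 0 ('l') with pos 3 ('l'): match
  Compare pos 1 ('p') with pos 2 ('p'): match
Result: palindrome

1


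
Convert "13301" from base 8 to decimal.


Input: "13301" in base 8
Positional expansion:
  Digit '1' (value 1) x 8^4 = 4096
  Digit '3' (value 3) x 8^3 = 1536
  Digit '3' (value 3) x 8^2 = 192
  Digit '0' (value 0) x 8^1 = 0
  Digit '1' (value 1) x 8^0 = 1
Sum = 5825

5825


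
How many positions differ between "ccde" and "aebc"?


Comparing "ccde" and "aebc" position by position:
  Position 0: 'c' vs 'a' => DIFFER
  Position 1: 'c' vs 'e' => DIFFER
  Position 2: 'd' vs 'b' => DIFFER
  Position 3: 'e' vs 'c' => DIFFER
Positions that differ: 4

4


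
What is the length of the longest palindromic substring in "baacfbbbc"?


Input: "baacfbbbc"
Checking substrings for palindromes:
  [5:8] "bbb" (len 3) => palindrome
  [1:3] "aa" (len 2) => palindrome
  [5:7] "bb" (len 2) => palindrome
  [6:8] "bb" (len 2) => palindrome
Longest palindromic substring: "bbb" with length 3

3


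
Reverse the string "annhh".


Input: annhh
Reading characters right to left:
  Position 4: 'h'
  Position 3: 'h'
  Position 2: 'n'
  Position 1: 'n'
  Position 0: 'a'
Reversed: hhnna

hhnna


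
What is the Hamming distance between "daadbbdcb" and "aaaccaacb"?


Comparing "daadbbdcb" and "aaaccaacb" position by position:
  Position 0: 'd' vs 'a' => differ
  Position 1: 'a' vs 'a' => same
  Position 2: 'a' vs 'a' => same
  Position 3: 'd' vs 'c' => differ
  Position 4: 'b' vs 'c' => differ
  Position 5: 'b' vs 'a' => differ
  Position 6: 'd' vs 'a' => differ
  Position 7: 'c' vs 'c' => same
  Position 8: 'b' vs 'b' => same
Total differences (Hamming distance): 5

5


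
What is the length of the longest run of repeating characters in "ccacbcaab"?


Input: "ccacbcaab"
Scanning for longest run:
  Position 1 ('c'): continues run of 'c', length=2
  Position 2 ('a'): new char, reset run to 1
  Position 3 ('c'): new char, reset run to 1
  Position 4 ('b'): new char, reset run to 1
  Position 5 ('c'): new char, reset run to 1
  Position 6 ('a'): new char, reset run to 1
  Position 7 ('a'): continues run of 'a', length=2
  Position 8 ('b'): new char, reset run to 1
Longest run: 'c' with length 2

2


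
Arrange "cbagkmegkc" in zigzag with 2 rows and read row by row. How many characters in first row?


Zigzag "cbagkmegkc" into 2 rows:
Placing characters:
  'c' => row 0
  'b' => row 1
  'a' => row 0
  'g' => row 1
  'k' => row 0
  'm' => row 1
  'e' => row 0
  'g' => row 1
  'k' => row 0
  'c' => row 1
Rows:
  Row 0: "cakek"
  Row 1: "bgmgc"
First row length: 5

5


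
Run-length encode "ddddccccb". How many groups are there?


Input: ddddccccb
Scanning for consecutive runs:
  Group 1: 'd' x 4 (positions 0-3)
  Group 2: 'c' x 4 (positions 4-7)
  Group 3: 'b' x 1 (positions 8-8)
Total groups: 3

3


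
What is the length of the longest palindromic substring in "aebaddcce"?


Input: "aebaddcce"
Checking substrings for palindromes:
  [4:6] "dd" (len 2) => palindrome
  [6:8] "cc" (len 2) => palindrome
Longest palindromic substring: "dd" with length 2

2


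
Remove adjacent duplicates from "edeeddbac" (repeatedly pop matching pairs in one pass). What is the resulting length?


Input: edeeddbac
Stack-based adjacent duplicate removal:
  Read 'e': push. Stack: e
  Read 'd': push. Stack: ed
  Read 'e': push. Stack: ede
  Read 'e': matches stack top 'e' => pop. Stack: ed
  Read 'd': matches stack top 'd' => pop. Stack: e
  Read 'd': push. Stack: ed
  Read 'b': push. Stack: edb
  Read 'a': push. Stack: edba
  Read 'c': push. Stack: edbac
Final stack: "edbac" (length 5)

5


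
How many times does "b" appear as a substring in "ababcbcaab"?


Searching for "b" in "ababcbcaab"
Scanning each position:
  Position 0: "a" => no
  Position 1: "b" => MATCH
  Position 2: "a" => no
  Position 3: "b" => MATCH
  Position 4: "c" => no
  Position 5: "b" => MATCH
  Position 6: "c" => no
  Position 7: "a" => no
  Position 8: "a" => no
  Position 9: "b" => MATCH
Total occurrences: 4

4


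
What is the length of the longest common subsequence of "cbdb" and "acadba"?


LCS of "cbdb" and "acadba"
DP table:
           a    c    a    d    b    a
      0    0    0    0    0    0    0
  c   0    0    1    1    1    1    1
  b   0    0    1    1    1    2    2
  d   0    0    1    1    2    2    2
  b   0    0    1    1    2    3    3
LCS length = dp[4][6] = 3

3


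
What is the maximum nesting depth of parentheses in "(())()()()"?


Input: "(())()()()"
Tracking depth:
  Position 0 '(': depth becomes 1
  Position 1 '(': depth becomes 2
  Position 2 ')': depth becomes 1
  Position 3 ')': depth becomes 0
  Position 4 '(': depth becomes 1
  Position 5 ')': depth becomes 0
  Position 6 '(': depth becomes 1
  Position 7 ')': depth becomes 0
  Position 8 '(': depth becomes 1
  Position 9 ')': depth becomes 0
Maximum depth reached: 2

2


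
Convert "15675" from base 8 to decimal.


Input: "15675" in base 8
Positional expansion:
  Digit '1' (value 1) x 8^4 = 4096
  Digit '5' (value 5) x 8^3 = 2560
  Digit '6' (value 6) x 8^2 = 384
  Digit '7' (value 7) x 8^1 = 56
  Digit '5' (value 5) x 8^0 = 5
Sum = 7101

7101


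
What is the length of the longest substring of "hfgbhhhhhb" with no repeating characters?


Input: "hfgbhhhhhb"
Sliding window (track last position of each char):
  Position 0 ('h'): window [0,0] length 1 -- new best
  Position 1 ('f'): window [0,1] length 2 -- new best
  Position 2 ('g'): window [0,2] length 3 -- new best
  Position 3 ('b'): window [0,3] length 4 -- new best
  Position 4 ('h'): repeat (last at 0), move window start to 1
  Position 4 ('h'): window [1,4] length 4
  Position 5 ('h'): repeat (last at 4), move window start to 5
  Position 5 ('h'): window [5,5] length 1
  Position 6 ('h'): repeat (last at 5), move window start to 6
  Position 6 ('h'): window [6,6] length 1
  Position 7 ('h'): repeat (last at 6), move window start to 7
  Position 7 ('h'): window [7,7] length 1
  Position 8 ('h'): repeat (last at 7), move window start to 8
  Position 8 ('h'): window [8,8] length 1
  Position 9 ('b'): window [8,9] length 2
Longest substring with no repeats: "hfgb" with length 4

4


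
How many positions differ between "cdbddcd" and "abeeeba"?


Comparing "cdbddcd" and "abeeeba" position by position:
  Position 0: 'c' vs 'a' => DIFFER
  Position 1: 'd' vs 'b' => DIFFER
  Position 2: 'b' vs 'e' => DIFFER
  Position 3: 'd' vs 'e' => DIFFER
  Position 4: 'd' vs 'e' => DIFFER
  Position 5: 'c' vs 'b' => DIFFER
  Position 6: 'd' vs 'a' => DIFFER
Positions that differ: 7

7


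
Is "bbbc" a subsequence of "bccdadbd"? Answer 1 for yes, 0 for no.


Check if "bbbc" is a subsequence of "bccdadbd"
Greedy scan:
  Position 0 ('b'): matches sub[0] = 'b'
  Position 1 ('c'): no match needed
  Position 2 ('c'): no match needed
  Position 3 ('d'): no match needed
  Position 4 ('a'): no match needed
  Position 5 ('d'): no match needed
  Position 6 ('b'): matches sub[1] = 'b'
  Position 7 ('d'): no match needed
Only matched 2/4 characters => not a subsequence

0


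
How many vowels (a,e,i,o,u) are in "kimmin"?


Input: kimmin
Checking each character:
  'k' at position 0: consonant
  'i' at position 1: vowel (running total: 1)
  'm' at position 2: consonant
  'm' at position 3: consonant
  'i' at position 4: vowel (running total: 2)
  'n' at position 5: consonant
Total vowels: 2

2


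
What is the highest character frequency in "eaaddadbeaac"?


Input: eaaddadbeaac
Character counts:
  'a': 5
  'b': 1
  'c': 1
  'd': 3
  'e': 2
Maximum frequency: 5

5


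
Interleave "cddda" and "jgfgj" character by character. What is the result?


Interleaving "cddda" and "jgfgj":
  Position 0: 'c' from first, 'j' from second => "cj"
  Position 1: 'd' from first, 'g' from second => "dg"
  Position 2: 'd' from first, 'f' from second => "df"
  Position 3: 'd' from first, 'g' from second => "dg"
  Position 4: 'a' from first, 'j' from second => "aj"
Result: cjdgdfdgaj

cjdgdfdgaj


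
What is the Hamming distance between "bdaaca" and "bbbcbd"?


Comparing "bdaaca" and "bbbcbd" position by position:
  Position 0: 'b' vs 'b' => same
  Position 1: 'd' vs 'b' => differ
  Position 2: 'a' vs 'b' => differ
  Position 3: 'a' vs 'c' => differ
  Position 4: 'c' vs 'b' => differ
  Position 5: 'a' vs 'd' => differ
Total differences (Hamming distance): 5

5


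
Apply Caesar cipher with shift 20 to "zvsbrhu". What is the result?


Caesar cipher: shift "zvsbrhu" by 20
  'z' (pos 25) + 20 = pos 19 = 't'
  'v' (pos 21) + 20 = pos 15 = 'p'
  's' (pos 18) + 20 = pos 12 = 'm'
  'b' (pos 1) + 20 = pos 21 = 'v'
  'r' (pos 17) + 20 = pos 11 = 'l'
  'h' (pos 7) + 20 = pos 1 = 'b'
  'u' (pos 20) + 20 = pos 14 = 'o'
Result: tpmvlbo

tpmvlbo


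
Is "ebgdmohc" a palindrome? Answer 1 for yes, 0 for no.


Input: ebgdmohc
Reversed: chomdgbe
  Compare pos 0 ('e') with pos 7 ('c'): MISMATCH
  Compare pos 1 ('b') with pos 6 ('h'): MISMATCH
  Compare pos 2 ('g') with pos 5 ('o'): MISMATCH
  Compare pos 3 ('d') with pos 4 ('m'): MISMATCH
Result: not a palindrome

0


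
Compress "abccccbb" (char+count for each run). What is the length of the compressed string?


Input: abccccbb
Runs:
  'a' x 1 => "a1"
  'b' x 1 => "b1"
  'c' x 4 => "c4"
  'b' x 2 => "b2"
Compressed: "a1b1c4b2"
Compressed length: 8

8


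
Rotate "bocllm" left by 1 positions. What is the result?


Input: "bocllm", rotate left by 1
First 1 characters: "b"
Remaining characters: "ocllm"
Concatenate remaining + first: "ocllm" + "b" = "ocllmb"

ocllmb


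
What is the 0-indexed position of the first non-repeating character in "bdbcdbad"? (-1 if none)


Input: bdbcdbad
Character frequencies:
  'a': 1
  'b': 3
  'c': 1
  'd': 3
Scanning left to right for freq == 1:
  Position 0 ('b'): freq=3, skip
  Position 1 ('d'): freq=3, skip
  Position 2 ('b'): freq=3, skip
  Position 3 ('c'): unique! => answer = 3

3


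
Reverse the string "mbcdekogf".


Input: mbcdekogf
Reading characters right to left:
  Position 8: 'f'
  Position 7: 'g'
  Position 6: 'o'
  Position 5: 'k'
  Position 4: 'e'
  Position 3: 'd'
  Position 2: 'c'
  Position 1: 'b'
  Position 0: 'm'
Reversed: fgokedcbm

fgokedcbm


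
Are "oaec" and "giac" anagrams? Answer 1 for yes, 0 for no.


Strings: "oaec", "giac"
Sorted first:  aceo
Sorted second: acgi
Differ at position 2: 'e' vs 'g' => not anagrams

0


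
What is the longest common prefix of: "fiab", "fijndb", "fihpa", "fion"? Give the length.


Words: fiab, fijndb, fihpa, fion
  Position 0: all 'f' => match
  Position 1: all 'i' => match
  Position 2: ('a', 'j', 'h', 'o') => mismatch, stop
LCP = "fi" (length 2)

2


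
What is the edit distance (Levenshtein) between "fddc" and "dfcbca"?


Computing edit distance: "fddc" -> "dfcbca"
DP table:
           d    f    c    b    c    a
      0    1    2    3    4    5    6
  f   1    1    1    2    3    4    5
  d   2    1    2    2    3    4    5
  d   3    2    2    3    3    4    5
  c   4    3    3    2    3    3    4
Edit distance = dp[4][6] = 4

4


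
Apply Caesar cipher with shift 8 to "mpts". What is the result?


Caesar cipher: shift "mpts" by 8
  'm' (pos 12) + 8 = pos 20 = 'u'
  'p' (pos 15) + 8 = pos 23 = 'x'
  't' (pos 19) + 8 = pos 1 = 'b'
  's' (pos 18) + 8 = pos 0 = 'a'
Result: uxba

uxba


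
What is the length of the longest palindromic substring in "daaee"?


Input: "daaee"
Checking substrings for palindromes:
  [1:3] "aa" (len 2) => palindrome
  [3:5] "ee" (len 2) => palindrome
Longest palindromic substring: "aa" with length 2

2


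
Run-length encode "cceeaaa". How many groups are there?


Input: cceeaaa
Scanning for consecutive runs:
  Group 1: 'c' x 2 (positions 0-1)
  Group 2: 'e' x 2 (positions 2-3)
  Group 3: 'a' x 3 (positions 4-6)
Total groups: 3

3


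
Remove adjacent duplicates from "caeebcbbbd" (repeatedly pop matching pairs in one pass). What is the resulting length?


Input: caeebcbbbd
Stack-based adjacent duplicate removal:
  Read 'c': push. Stack: c
  Read 'a': push. Stack: ca
  Read 'e': push. Stack: cae
  Read 'e': matches stack top 'e' => pop. Stack: ca
  Read 'b': push. Stack: cab
  Read 'c': push. Stack: cabc
  Read 'b': push. Stack: cabcb
  Read 'b': matches stack top 'b' => pop. Stack: cabc
  Read 'b': push. Stack: cabcb
  Read 'd': push. Stack: cabcbd
Final stack: "cabcbd" (length 6)

6


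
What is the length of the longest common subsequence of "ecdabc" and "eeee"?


LCS of "ecdabc" and "eeee"
DP table:
           e    e    e    e
      0    0    0    0    0
  e   0    1    1    1    1
  c   0    1    1    1    1
  d   0    1    1    1    1
  a   0    1    1    1    1
  b   0    1    1    1    1
  c   0    1    1    1    1
LCS length = dp[6][4] = 1

1


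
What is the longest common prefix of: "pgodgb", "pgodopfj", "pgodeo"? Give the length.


Words: pgodgb, pgodopfj, pgodeo
  Position 0: all 'p' => match
  Position 1: all 'g' => match
  Position 2: all 'o' => match
  Position 3: all 'd' => match
  Position 4: ('g', 'o', 'e') => mismatch, stop
LCP = "pgod" (length 4)

4


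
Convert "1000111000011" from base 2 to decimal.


Input: "1000111000011" in base 2
Positional expansion:
  Digit '1' (value 1) x 2^12 = 4096
  Digit '0' (value 0) x 2^11 = 0
  Digit '0' (value 0) x 2^10 = 0
  Digit '0' (value 0) x 2^9 = 0
  Digit '1' (value 1) x 2^8 = 256
  Digit '1' (value 1) x 2^7 = 128
  Digit '1' (value 1) x 2^6 = 64
  Digit '0' (value 0) x 2^5 = 0
  Digit '0' (value 0) x 2^4 = 0
  Digit '0' (value 0) x 2^3 = 0
  Digit '0' (value 0) x 2^2 = 0
  Digit '1' (value 1) x 2^1 = 2
  Digit '1' (value 1) x 2^0 = 1
Sum = 4547

4547


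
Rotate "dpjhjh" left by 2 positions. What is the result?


Input: "dpjhjh", rotate left by 2
First 2 characters: "dp"
Remaining characters: "jhjh"
Concatenate remaining + first: "jhjh" + "dp" = "jhjhdp"

jhjhdp


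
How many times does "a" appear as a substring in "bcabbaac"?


Searching for "a" in "bcabbaac"
Scanning each position:
  Position 0: "b" => no
  Position 1: "c" => no
  Position 2: "a" => MATCH
  Position 3: "b" => no
  Position 4: "b" => no
  Position 5: "a" => MATCH
  Position 6: "a" => MATCH
  Position 7: "c" => no
Total occurrences: 3

3


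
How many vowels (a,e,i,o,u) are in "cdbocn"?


Input: cdbocn
Checking each character:
  'c' at position 0: consonant
  'd' at position 1: consonant
  'b' at position 2: consonant
  'o' at position 3: vowel (running total: 1)
  'c' at position 4: consonant
  'n' at position 5: consonant
Total vowels: 1

1


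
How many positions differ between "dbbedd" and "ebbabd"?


Comparing "dbbedd" and "ebbabd" position by position:
  Position 0: 'd' vs 'e' => DIFFER
  Position 1: 'b' vs 'b' => same
  Position 2: 'b' vs 'b' => same
  Position 3: 'e' vs 'a' => DIFFER
  Position 4: 'd' vs 'b' => DIFFER
  Position 5: 'd' vs 'd' => same
Positions that differ: 3

3


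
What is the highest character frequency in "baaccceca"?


Input: baaccceca
Character counts:
  'a': 3
  'b': 1
  'c': 4
  'e': 1
Maximum frequency: 4

4


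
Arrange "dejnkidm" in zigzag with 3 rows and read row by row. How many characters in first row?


Zigzag "dejnkidm" into 3 rows:
Placing characters:
  'd' => row 0
  'e' => row 1
  'j' => row 2
  'n' => row 1
  'k' => row 0
  'i' => row 1
  'd' => row 2
  'm' => row 1
Rows:
  Row 0: "dk"
  Row 1: "enim"
  Row 2: "jd"
First row length: 2

2


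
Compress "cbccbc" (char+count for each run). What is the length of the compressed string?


Input: cbccbc
Runs:
  'c' x 1 => "c1"
  'b' x 1 => "b1"
  'c' x 2 => "c2"
  'b' x 1 => "b1"
  'c' x 1 => "c1"
Compressed: "c1b1c2b1c1"
Compressed length: 10

10


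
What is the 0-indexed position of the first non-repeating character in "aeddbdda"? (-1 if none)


Input: aeddbdda
Character frequencies:
  'a': 2
  'b': 1
  'd': 4
  'e': 1
Scanning left to right for freq == 1:
  Position 0 ('a'): freq=2, skip
  Position 1 ('e'): unique! => answer = 1

1


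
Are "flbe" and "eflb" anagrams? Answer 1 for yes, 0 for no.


Strings: "flbe", "eflb"
Sorted first:  befl
Sorted second: befl
Sorted forms match => anagrams

1


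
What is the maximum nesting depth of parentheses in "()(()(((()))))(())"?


Input: "()(()(((()))))(())"
Tracking depth:
  Position 0 '(': depth becomes 1
  Position 1 ')': depth becomes 0
  Position 2 '(': depth becomes 1
  Position 3 '(': depth becomes 2
  Position 4 ')': depth becomes 1
  Position 5 '(': depth becomes 2
  Position 6 '(': depth becomes 3
  Position 7 '(': depth becomes 4
  Position 8 '(': depth becomes 5
  Position 9 ')': depth becomes 4
  Position 10 ')': depth becomes 3
  Position 11 ')': depth becomes 2
  Position 12 ')': depth becomes 1
  Position 13 ')': depth becomes 0
  Position 14 '(': depth becomes 1
  Position 15 '(': depth becomes 2
  Position 16 ')': depth becomes 1
  Position 17 ')': depth becomes 0
Maximum depth reached: 5

5


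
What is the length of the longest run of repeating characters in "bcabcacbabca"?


Input: "bcabcacbabca"
Scanning for longest run:
  Position 1 ('c'): new char, reset run to 1
  Position 2 ('a'): new char, reset run to 1
  Position 3 ('b'): new char, reset run to 1
  Position 4 ('c'): new char, reset run to 1
  Position 5 ('a'): new char, reset run to 1
  Position 6 ('c'): new char, reset run to 1
  Position 7 ('b'): new char, reset run to 1
  Position 8 ('a'): new char, reset run to 1
  Position 9 ('b'): new char, reset run to 1
  Position 10 ('c'): new char, reset run to 1
  Position 11 ('a'): new char, reset run to 1
Longest run: 'b' with length 1

1


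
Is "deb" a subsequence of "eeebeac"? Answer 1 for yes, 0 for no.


Check if "deb" is a subsequence of "eeebeac"
Greedy scan:
  Position 0 ('e'): no match needed
  Position 1 ('e'): no match needed
  Position 2 ('e'): no match needed
  Position 3 ('b'): no match needed
  Position 4 ('e'): no match needed
  Position 5 ('a'): no match needed
  Position 6 ('c'): no match needed
Only matched 0/3 characters => not a subsequence

0


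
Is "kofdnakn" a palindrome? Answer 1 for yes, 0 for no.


Input: kofdnakn
Reversed: nkandfok
  Compare pos 0 ('k') with pos 7 ('n'): MISMATCH
  Compare pos 1 ('o') with pos 6 ('k'): MISMATCH
  Compare pos 2 ('f') with pos 5 ('a'): MISMATCH
  Compare pos 3 ('d') with pos 4 ('n'): MISMATCH
Result: not a palindrome

0


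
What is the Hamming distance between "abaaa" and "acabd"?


Comparing "abaaa" and "acabd" position by position:
  Position 0: 'a' vs 'a' => same
  Position 1: 'b' vs 'c' => differ
  Position 2: 'a' vs 'a' => same
  Position 3: 'a' vs 'b' => differ
  Position 4: 'a' vs 'd' => differ
Total differences (Hamming distance): 3

3


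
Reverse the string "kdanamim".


Input: kdanamim
Reading characters right to left:
  Position 7: 'm'
  Position 6: 'i'
  Position 5: 'm'
  Position 4: 'a'
  Position 3: 'n'
  Position 2: 'a'
  Position 1: 'd'
  Position 0: 'k'
Reversed: mimanadk

mimanadk


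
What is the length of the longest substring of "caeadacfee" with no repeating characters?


Input: "caeadacfee"
Sliding window (track last position of each char):
  Position 0 ('c'): window [0,0] length 1 -- new best
  Position 1 ('a'): window [0,1] length 2 -- new best
  Position 2 ('e'): window [0,2] length 3 -- new best
  Position 3 ('a'): repeat (last at 1), move window start to 2
  Position 3 ('a'): window [2,3] length 2
  Position 4 ('d'): window [2,4] length 3
  Position 5 ('a'): repeat (last at 3), move window start to 4
  Position 5 ('a'): window [4,5] length 2
  Position 6 ('c'): window [4,6] length 3
  Position 7 ('f'): window [4,7] length 4 -- new best
  Position 8 ('e'): window [4,8] length 5 -- new best
  Position 9 ('e'): repeat (last at 8), move window start to 9
  Position 9 ('e'): window [9,9] length 1
Longest substring with no repeats: "dacfe" with length 5

5


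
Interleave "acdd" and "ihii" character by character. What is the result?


Interleaving "acdd" and "ihii":
  Position 0: 'a' from first, 'i' from second => "ai"
  Position 1: 'c' from first, 'h' from second => "ch"
  Position 2: 'd' from first, 'i' from second => "di"
  Position 3: 'd' from first, 'i' from second => "di"
Result: aichdidi

aichdidi


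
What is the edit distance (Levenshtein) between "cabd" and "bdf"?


Computing edit distance: "cabd" -> "bdf"
DP table:
           b    d    f
      0    1    2    3
  c   1    1    2    3
  a   2    2    2    3
  b   3    2    3    3
  d   4    3    2    3
Edit distance = dp[4][3] = 3

3


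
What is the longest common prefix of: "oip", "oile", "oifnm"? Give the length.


Words: oip, oile, oifnm
  Position 0: all 'o' => match
  Position 1: all 'i' => match
  Position 2: ('p', 'l', 'f') => mismatch, stop
LCP = "oi" (length 2)

2


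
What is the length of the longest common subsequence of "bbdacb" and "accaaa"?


LCS of "bbdacb" and "accaaa"
DP table:
           a    c    c    a    a    a
      0    0    0    0    0    0    0
  b   0    0    0    0    0    0    0
  b   0    0    0    0    0    0    0
  d   0    0    0    0    0    0    0
  a   0    1    1    1    1    1    1
  c   0    1    2    2    2    2    2
  b   0    1    2    2    2    2    2
LCS length = dp[6][6] = 2

2


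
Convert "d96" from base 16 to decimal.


Input: "d96" in base 16
Positional expansion:
  Digit 'd' (value 13) x 16^2 = 3328
  Digit '9' (value 9) x 16^1 = 144
  Digit '6' (value 6) x 16^0 = 6
Sum = 3478

3478


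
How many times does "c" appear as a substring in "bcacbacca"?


Searching for "c" in "bcacbacca"
Scanning each position:
  Position 0: "b" => no
  Position 1: "c" => MATCH
  Position 2: "a" => no
  Position 3: "c" => MATCH
  Position 4: "b" => no
  Position 5: "a" => no
  Position 6: "c" => MATCH
  Position 7: "c" => MATCH
  Position 8: "a" => no
Total occurrences: 4

4


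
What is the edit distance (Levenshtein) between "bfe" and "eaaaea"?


Computing edit distance: "bfe" -> "eaaaea"
DP table:
           e    a    a    a    e    a
      0    1    2    3    4    5    6
  b   1    1    2    3    4    5    6
  f   2    2    2    3    4    5    6
  e   3    2    3    3    4    4    5
Edit distance = dp[3][6] = 5

5


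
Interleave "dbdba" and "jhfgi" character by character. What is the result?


Interleaving "dbdba" and "jhfgi":
  Position 0: 'd' from first, 'j' from second => "dj"
  Position 1: 'b' from first, 'h' from second => "bh"
  Position 2: 'd' from first, 'f' from second => "df"
  Position 3: 'b' from first, 'g' from second => "bg"
  Position 4: 'a' from first, 'i' from second => "ai"
Result: djbhdfbgai

djbhdfbgai


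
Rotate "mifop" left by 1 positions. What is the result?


Input: "mifop", rotate left by 1
First 1 characters: "m"
Remaining characters: "ifop"
Concatenate remaining + first: "ifop" + "m" = "ifopm"

ifopm


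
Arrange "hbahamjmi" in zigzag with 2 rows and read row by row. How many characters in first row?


Zigzag "hbahamjmi" into 2 rows:
Placing characters:
  'h' => row 0
  'b' => row 1
  'a' => row 0
  'h' => row 1
  'a' => row 0
  'm' => row 1
  'j' => row 0
  'm' => row 1
  'i' => row 0
Rows:
  Row 0: "haaji"
  Row 1: "bhmm"
First row length: 5

5


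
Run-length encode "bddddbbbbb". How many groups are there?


Input: bddddbbbbb
Scanning for consecutive runs:
  Group 1: 'b' x 1 (positions 0-0)
  Group 2: 'd' x 4 (positions 1-4)
  Group 3: 'b' x 5 (positions 5-9)
Total groups: 3

3


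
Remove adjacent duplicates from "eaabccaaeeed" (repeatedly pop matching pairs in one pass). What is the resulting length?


Input: eaabccaaeeed
Stack-based adjacent duplicate removal:
  Read 'e': push. Stack: e
  Read 'a': push. Stack: ea
  Read 'a': matches stack top 'a' => pop. Stack: e
  Read 'b': push. Stack: eb
  Read 'c': push. Stack: ebc
  Read 'c': matches stack top 'c' => pop. Stack: eb
  Read 'a': push. Stack: eba
  Read 'a': matches stack top 'a' => pop. Stack: eb
  Read 'e': push. Stack: ebe
  Read 'e': matches stack top 'e' => pop. Stack: eb
  Read 'e': push. Stack: ebe
  Read 'd': push. Stack: ebed
Final stack: "ebed" (length 4)

4


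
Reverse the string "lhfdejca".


Input: lhfdejca
Reading characters right to left:
  Position 7: 'a'
  Position 6: 'c'
  Position 5: 'j'
  Position 4: 'e'
  Position 3: 'd'
  Position 2: 'f'
  Position 1: 'h'
  Position 0: 'l'
Reversed: acjedfhl

acjedfhl


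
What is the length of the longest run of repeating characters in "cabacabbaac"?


Input: "cabacabbaac"
Scanning for longest run:
  Position 1 ('a'): new char, reset run to 1
  Position 2 ('b'): new char, reset run to 1
  Position 3 ('a'): new char, reset run to 1
  Position 4 ('c'): new char, reset run to 1
  Position 5 ('a'): new char, reset run to 1
  Position 6 ('b'): new char, reset run to 1
  Position 7 ('b'): continues run of 'b', length=2
  Position 8 ('a'): new char, reset run to 1
  Position 9 ('a'): continues run of 'a', length=2
  Position 10 ('c'): new char, reset run to 1
Longest run: 'b' with length 2

2


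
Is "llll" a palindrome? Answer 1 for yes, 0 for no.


Input: llll
Reversed: llll
  Compare pos 0 ('l') with pos 3 ('l'): match
  Compare pos 1 ('l') with pos 2 ('l'): match
Result: palindrome

1


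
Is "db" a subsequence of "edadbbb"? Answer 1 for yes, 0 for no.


Check if "db" is a subsequence of "edadbbb"
Greedy scan:
  Position 0 ('e'): no match needed
  Position 1 ('d'): matches sub[0] = 'd'
  Position 2 ('a'): no match needed
  Position 3 ('d'): no match needed
  Position 4 ('b'): matches sub[1] = 'b'
  Position 5 ('b'): no match needed
  Position 6 ('b'): no match needed
All 2 characters matched => is a subsequence

1


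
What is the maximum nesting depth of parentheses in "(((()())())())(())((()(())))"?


Input: "(((()())())())(())((()(())))"
Tracking depth:
  Position 0 '(': depth becomes 1
  Position 1 '(': depth becomes 2
  Position 2 '(': depth becomes 3
  Position 3 '(': depth becomes 4
  Position 4 ')': depth becomes 3
  Position 5 '(': depth becomes 4
  Position 6 ')': depth becomes 3
  Position 7 ')': depth becomes 2
  Position 8 '(': depth becomes 3
  Position 9 ')': depth becomes 2
  Position 10 ')': depth becomes 1
  Position 11 '(': depth becomes 2
  Position 12 ')': depth becomes 1
  Position 13 ')': depth becomes 0
  Position 14 '(': depth becomes 1
  Position 15 '(': depth becomes 2
  Position 16 ')': depth becomes 1
  Position 17 ')': depth becomes 0
  Position 18 '(': depth becomes 1
  Position 19 '(': depth becomes 2
  Position 20 '(': depth becomes 3
  Position 21 ')': depth becomes 2
  Position 22 '(': depth becomes 3
  Position 23 '(': depth becomes 4
  Position 24 ')': depth becomes 3
  Position 25 ')': depth becomes 2
  Position 26 ')': depth becomes 1
  Position 27 ')': depth becomes 0
Maximum depth reached: 4

4


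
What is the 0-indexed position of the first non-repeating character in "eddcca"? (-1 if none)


Input: eddcca
Character frequencies:
  'a': 1
  'c': 2
  'd': 2
  'e': 1
Scanning left to right for freq == 1:
  Position 0 ('e'): unique! => answer = 0

0


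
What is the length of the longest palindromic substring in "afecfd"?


Input: "afecfd"
Checking substrings for palindromes:
  No multi-char palindromic substrings found
Longest palindromic substring: "a" with length 1

1


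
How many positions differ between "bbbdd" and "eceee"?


Comparing "bbbdd" and "eceee" position by position:
  Position 0: 'b' vs 'e' => DIFFER
  Position 1: 'b' vs 'c' => DIFFER
  Position 2: 'b' vs 'e' => DIFFER
  Position 3: 'd' vs 'e' => DIFFER
  Position 4: 'd' vs 'e' => DIFFER
Positions that differ: 5

5


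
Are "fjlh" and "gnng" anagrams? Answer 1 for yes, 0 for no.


Strings: "fjlh", "gnng"
Sorted first:  fhjl
Sorted second: ggnn
Differ at position 0: 'f' vs 'g' => not anagrams

0


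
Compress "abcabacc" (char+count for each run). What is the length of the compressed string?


Input: abcabacc
Runs:
  'a' x 1 => "a1"
  'b' x 1 => "b1"
  'c' x 1 => "c1"
  'a' x 1 => "a1"
  'b' x 1 => "b1"
  'a' x 1 => "a1"
  'c' x 2 => "c2"
Compressed: "a1b1c1a1b1a1c2"
Compressed length: 14

14


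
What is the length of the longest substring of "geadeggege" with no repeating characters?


Input: "geadeggege"
Sliding window (track last position of each char):
  Position 0 ('g'): window [0,0] length 1 -- new best
  Position 1 ('e'): window [0,1] length 2 -- new best
  Position 2 ('a'): window [0,2] length 3 -- new best
  Position 3 ('d'): window [0,3] length 4 -- new best
  Position 4 ('e'): repeat (last at 1), move window start to 2
  Position 4 ('e'): window [2,4] length 3
  Position 5 ('g'): window [2,5] length 4
  Position 6 ('g'): repeat (last at 5), move window start to 6
  Position 6 ('g'): window [6,6] length 1
  Position 7 ('e'): window [6,7] length 2
  Position 8 ('g'): repeat (last at 6), move window start to 7
  Position 8 ('g'): window [7,8] length 2
  Position 9 ('e'): repeat (last at 7), move window start to 8
  Position 9 ('e'): window [8,9] length 2
Longest substring with no repeats: "gead" with length 4

4


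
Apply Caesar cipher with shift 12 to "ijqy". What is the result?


Caesar cipher: shift "ijqy" by 12
  'i' (pos 8) + 12 = pos 20 = 'u'
  'j' (pos 9) + 12 = pos 21 = 'v'
  'q' (pos 16) + 12 = pos 2 = 'c'
  'y' (pos 24) + 12 = pos 10 = 'k'
Result: uvck

uvck


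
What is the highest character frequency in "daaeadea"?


Input: daaeadea
Character counts:
  'a': 4
  'd': 2
  'e': 2
Maximum frequency: 4

4


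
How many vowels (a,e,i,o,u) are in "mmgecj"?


Input: mmgecj
Checking each character:
  'm' at position 0: consonant
  'm' at position 1: consonant
  'g' at position 2: consonant
  'e' at position 3: vowel (running total: 1)
  'c' at position 4: consonant
  'j' at position 5: consonant
Total vowels: 1

1


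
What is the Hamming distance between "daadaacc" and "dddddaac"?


Comparing "daadaacc" and "dddddaac" position by position:
  Position 0: 'd' vs 'd' => same
  Position 1: 'a' vs 'd' => differ
  Position 2: 'a' vs 'd' => differ
  Position 3: 'd' vs 'd' => same
  Position 4: 'a' vs 'd' => differ
  Position 5: 'a' vs 'a' => same
  Position 6: 'c' vs 'a' => differ
  Position 7: 'c' vs 'c' => same
Total differences (Hamming distance): 4

4


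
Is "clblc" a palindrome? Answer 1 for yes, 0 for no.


Input: clblc
Reversed: clblc
  Compare pos 0 ('c') with pos 4 ('c'): match
  Compare pos 1 ('l') with pos 3 ('l'): match
Result: palindrome

1


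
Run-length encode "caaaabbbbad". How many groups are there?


Input: caaaabbbbad
Scanning for consecutive runs:
  Group 1: 'c' x 1 (positions 0-0)
  Group 2: 'a' x 4 (positions 1-4)
  Group 3: 'b' x 4 (positions 5-8)
  Group 4: 'a' x 1 (positions 9-9)
  Group 5: 'd' x 1 (positions 10-10)
Total groups: 5

5


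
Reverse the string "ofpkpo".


Input: ofpkpo
Reading characters right to left:
  Position 5: 'o'
  Position 4: 'p'
  Position 3: 'k'
  Position 2: 'p'
  Position 1: 'f'
  Position 0: 'o'
Reversed: opkpfo

opkpfo


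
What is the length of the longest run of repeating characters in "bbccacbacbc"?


Input: "bbccacbacbc"
Scanning for longest run:
  Position 1 ('b'): continues run of 'b', length=2
  Position 2 ('c'): new char, reset run to 1
  Position 3 ('c'): continues run of 'c', length=2
  Position 4 ('a'): new char, reset run to 1
  Position 5 ('c'): new char, reset run to 1
  Position 6 ('b'): new char, reset run to 1
  Position 7 ('a'): new char, reset run to 1
  Position 8 ('c'): new char, reset run to 1
  Position 9 ('b'): new char, reset run to 1
  Position 10 ('c'): new char, reset run to 1
Longest run: 'b' with length 2

2


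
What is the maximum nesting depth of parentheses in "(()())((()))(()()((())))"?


Input: "(()())((()))(()()((())))"
Tracking depth:
  Position 0 '(': depth becomes 1
  Position 1 '(': depth becomes 2
  Position 2 ')': depth becomes 1
  Position 3 '(': depth becomes 2
  Position 4 ')': depth becomes 1
  Position 5 ')': depth becomes 0
  Position 6 '(': depth becomes 1
  Position 7 '(': depth becomes 2
  Position 8 '(': depth becomes 3
  Position 9 ')': depth becomes 2
  Position 10 ')': depth becomes 1
  Position 11 ')': depth becomes 0
  Position 12 '(': depth becomes 1
  Position 13 '(': depth becomes 2
  Position 14 ')': depth becomes 1
  Position 15 '(': depth becomes 2
  Position 16 ')': depth becomes 1
  Position 17 '(': depth becomes 2
  Position 18 '(': depth becomes 3
  Position 19 '(': depth becomes 4
  Position 20 ')': depth becomes 3
  Position 21 ')': depth becomes 2
  Position 22 ')': depth becomes 1
  Position 23 ')': depth becomes 0
Maximum depth reached: 4

4


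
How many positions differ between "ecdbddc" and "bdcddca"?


Comparing "ecdbddc" and "bdcddca" position by position:
  Position 0: 'e' vs 'b' => DIFFER
  Position 1: 'c' vs 'd' => DIFFER
  Position 2: 'd' vs 'c' => DIFFER
  Position 3: 'b' vs 'd' => DIFFER
  Position 4: 'd' vs 'd' => same
  Position 5: 'd' vs 'c' => DIFFER
  Position 6: 'c' vs 'a' => DIFFER
Positions that differ: 6

6


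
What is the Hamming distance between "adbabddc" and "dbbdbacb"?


Comparing "adbabddc" and "dbbdbacb" position by position:
  Position 0: 'a' vs 'd' => differ
  Position 1: 'd' vs 'b' => differ
  Position 2: 'b' vs 'b' => same
  Position 3: 'a' vs 'd' => differ
  Position 4: 'b' vs 'b' => same
  Position 5: 'd' vs 'a' => differ
  Position 6: 'd' vs 'c' => differ
  Position 7: 'c' vs 'b' => differ
Total differences (Hamming distance): 6

6


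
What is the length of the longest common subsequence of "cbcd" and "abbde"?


LCS of "cbcd" and "abbde"
DP table:
           a    b    b    d    e
      0    0    0    0    0    0
  c   0    0    0    0    0    0
  b   0    0    1    1    1    1
  c   0    0    1    1    1    1
  d   0    0    1    1    2    2
LCS length = dp[4][5] = 2

2


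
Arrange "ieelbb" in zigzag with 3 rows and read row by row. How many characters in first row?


Zigzag "ieelbb" into 3 rows:
Placing characters:
  'i' => row 0
  'e' => row 1
  'e' => row 2
  'l' => row 1
  'b' => row 0
  'b' => row 1
Rows:
  Row 0: "ib"
  Row 1: "elb"
  Row 2: "e"
First row length: 2

2


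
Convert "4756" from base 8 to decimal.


Input: "4756" in base 8
Positional expansion:
  Digit '4' (value 4) x 8^3 = 2048
  Digit '7' (value 7) x 8^2 = 448
  Digit '5' (value 5) x 8^1 = 40
  Digit '6' (value 6) x 8^0 = 6
Sum = 2542

2542


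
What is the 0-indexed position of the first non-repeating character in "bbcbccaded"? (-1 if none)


Input: bbcbccaded
Character frequencies:
  'a': 1
  'b': 3
  'c': 3
  'd': 2
  'e': 1
Scanning left to right for freq == 1:
  Position 0 ('b'): freq=3, skip
  Position 1 ('b'): freq=3, skip
  Position 2 ('c'): freq=3, skip
  Position 3 ('b'): freq=3, skip
  Position 4 ('c'): freq=3, skip
  Position 5 ('c'): freq=3, skip
  Position 6 ('a'): unique! => answer = 6

6


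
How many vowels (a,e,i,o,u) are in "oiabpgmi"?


Input: oiabpgmi
Checking each character:
  'o' at position 0: vowel (running total: 1)
  'i' at position 1: vowel (running total: 2)
  'a' at position 2: vowel (running total: 3)
  'b' at position 3: consonant
  'p' at position 4: consonant
  'g' at position 5: consonant
  'm' at position 6: consonant
  'i' at position 7: vowel (running total: 4)
Total vowels: 4

4


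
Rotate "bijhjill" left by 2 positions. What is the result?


Input: "bijhjill", rotate left by 2
First 2 characters: "bi"
Remaining characters: "jhjill"
Concatenate remaining + first: "jhjill" + "bi" = "jhjillbi"

jhjillbi


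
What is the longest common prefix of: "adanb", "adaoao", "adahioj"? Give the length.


Words: adanb, adaoao, adahioj
  Position 0: all 'a' => match
  Position 1: all 'd' => match
  Position 2: all 'a' => match
  Position 3: ('n', 'o', 'h') => mismatch, stop
LCP = "ada" (length 3)

3


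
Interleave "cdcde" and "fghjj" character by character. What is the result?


Interleaving "cdcde" and "fghjj":
  Position 0: 'c' from first, 'f' from second => "cf"
  Position 1: 'd' from first, 'g' from second => "dg"
  Position 2: 'c' from first, 'h' from second => "ch"
  Position 3: 'd' from first, 'j' from second => "dj"
  Position 4: 'e' from first, 'j' from second => "ej"
Result: cfdgchdjej

cfdgchdjej


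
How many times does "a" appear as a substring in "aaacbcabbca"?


Searching for "a" in "aaacbcabbca"
Scanning each position:
  Position 0: "a" => MATCH
  Position 1: "a" => MATCH
  Position 2: "a" => MATCH
  Position 3: "c" => no
  Position 4: "b" => no
  Position 5: "c" => no
  Position 6: "a" => MATCH
  Position 7: "b" => no
  Position 8: "b" => no
  Position 9: "c" => no
  Position 10: "a" => MATCH
Total occurrences: 5

5


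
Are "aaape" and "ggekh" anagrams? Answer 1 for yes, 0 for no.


Strings: "aaape", "ggekh"
Sorted first:  aaaep
Sorted second: egghk
Differ at position 0: 'a' vs 'e' => not anagrams

0


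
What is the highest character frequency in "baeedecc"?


Input: baeedecc
Character counts:
  'a': 1
  'b': 1
  'c': 2
  'd': 1
  'e': 3
Maximum frequency: 3

3


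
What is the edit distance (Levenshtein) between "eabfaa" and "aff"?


Computing edit distance: "eabfaa" -> "aff"
DP table:
           a    f    f
      0    1    2    3
  e   1    1    2    3
  a   2    1    2    3
  b   3    2    2    3
  f   4    3    2    2
  a   5    4    3    3
  a   6    5    4    4
Edit distance = dp[6][3] = 4

4


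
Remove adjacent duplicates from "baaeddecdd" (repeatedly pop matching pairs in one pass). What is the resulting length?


Input: baaeddecdd
Stack-based adjacent duplicate removal:
  Read 'b': push. Stack: b
  Read 'a': push. Stack: ba
  Read 'a': matches stack top 'a' => pop. Stack: b
  Read 'e': push. Stack: be
  Read 'd': push. Stack: bed
  Read 'd': matches stack top 'd' => pop. Stack: be
  Read 'e': matches stack top 'e' => pop. Stack: b
  Read 'c': push. Stack: bc
  Read 'd': push. Stack: bcd
  Read 'd': matches stack top 'd' => pop. Stack: bc
Final stack: "bc" (length 2)

2


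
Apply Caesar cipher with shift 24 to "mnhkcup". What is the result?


Caesar cipher: shift "mnhkcup" by 24
  'm' (pos 12) + 24 = pos 10 = 'k'
  'n' (pos 13) + 24 = pos 11 = 'l'
  'h' (pos 7) + 24 = pos 5 = 'f'
  'k' (pos 10) + 24 = pos 8 = 'i'
  'c' (pos 2) + 24 = pos 0 = 'a'
  'u' (pos 20) + 24 = pos 18 = 's'
  'p' (pos 15) + 24 = pos 13 = 'n'
Result: klfiasn

klfiasn


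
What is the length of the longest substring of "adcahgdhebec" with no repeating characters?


Input: "adcahgdhebec"
Sliding window (track last position of each char):
  Position 0 ('a'): window [0,0] length 1 -- new best
  Position 1 ('d'): window [0,1] length 2 -- new best
  Position 2 ('c'): window [0,2] length 3 -- new best
  Position 3 ('a'): repeat (last at 0), move window start to 1
  Position 3 ('a'): window [1,3] length 3
  Position 4 ('h'): window [1,4] length 4 -- new best
  Position 5 ('g'): window [1,5] length 5 -- new best
  Position 6 ('d'): repeat (last at 1), move window start to 2
  Position 6 ('d'): window [2,6] length 5
  Position 7 ('h'): repeat (last at 4), move window start to 5
  Position 7 ('h'): window [5,7] length 3
  Position 8 ('e'): window [5,8] length 4
  Position 9 ('b'): window [5,9] length 5
  Position 10 ('e'): repeat (last at 8), move window start to 9
  Position 10 ('e'): window [9,10] length 2
  Position 11 ('c'): window [9,11] length 3
Longest substring with no repeats: "dcahg" with length 5

5
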